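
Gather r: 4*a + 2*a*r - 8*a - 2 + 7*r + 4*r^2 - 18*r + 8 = -4*a + 4*r^2 + r*(2*a - 11) + 6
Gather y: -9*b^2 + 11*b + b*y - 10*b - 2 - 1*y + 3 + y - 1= -9*b^2 + b*y + b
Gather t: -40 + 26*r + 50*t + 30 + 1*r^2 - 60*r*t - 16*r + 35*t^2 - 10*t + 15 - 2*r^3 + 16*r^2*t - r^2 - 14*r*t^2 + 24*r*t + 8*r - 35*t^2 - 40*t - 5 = -2*r^3 - 14*r*t^2 + 18*r + t*(16*r^2 - 36*r)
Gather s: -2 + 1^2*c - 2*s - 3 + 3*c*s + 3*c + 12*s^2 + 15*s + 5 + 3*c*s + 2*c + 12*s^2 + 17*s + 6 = 6*c + 24*s^2 + s*(6*c + 30) + 6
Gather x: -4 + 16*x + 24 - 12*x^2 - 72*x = -12*x^2 - 56*x + 20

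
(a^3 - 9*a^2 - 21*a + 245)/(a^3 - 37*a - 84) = (a^2 - 2*a - 35)/(a^2 + 7*a + 12)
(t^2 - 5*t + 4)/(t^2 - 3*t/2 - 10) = 2*(t - 1)/(2*t + 5)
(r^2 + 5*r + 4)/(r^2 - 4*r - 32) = (r + 1)/(r - 8)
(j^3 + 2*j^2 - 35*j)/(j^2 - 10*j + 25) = j*(j + 7)/(j - 5)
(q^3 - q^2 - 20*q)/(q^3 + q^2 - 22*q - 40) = q/(q + 2)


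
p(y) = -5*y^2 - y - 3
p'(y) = -10*y - 1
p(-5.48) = -147.67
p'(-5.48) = 53.80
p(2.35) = -32.96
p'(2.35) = -24.50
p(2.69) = -41.87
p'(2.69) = -27.90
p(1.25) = -12.06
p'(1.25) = -13.50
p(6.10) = -195.15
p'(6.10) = -62.00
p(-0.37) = -3.31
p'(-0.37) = 2.70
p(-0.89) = -6.07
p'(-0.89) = 7.90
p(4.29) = -99.31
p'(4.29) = -43.90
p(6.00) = -189.00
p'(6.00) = -61.00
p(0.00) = -3.00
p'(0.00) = -1.00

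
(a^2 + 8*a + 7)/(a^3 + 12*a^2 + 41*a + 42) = (a + 1)/(a^2 + 5*a + 6)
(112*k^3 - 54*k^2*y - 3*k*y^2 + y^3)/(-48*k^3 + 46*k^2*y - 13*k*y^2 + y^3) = (7*k + y)/(-3*k + y)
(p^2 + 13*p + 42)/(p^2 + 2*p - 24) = (p + 7)/(p - 4)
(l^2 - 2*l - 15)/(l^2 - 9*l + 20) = (l + 3)/(l - 4)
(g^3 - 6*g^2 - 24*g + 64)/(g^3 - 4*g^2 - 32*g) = (g - 2)/g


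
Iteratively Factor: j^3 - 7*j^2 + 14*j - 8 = (j - 2)*(j^2 - 5*j + 4) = (j - 2)*(j - 1)*(j - 4)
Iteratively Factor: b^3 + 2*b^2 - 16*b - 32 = (b + 4)*(b^2 - 2*b - 8) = (b - 4)*(b + 4)*(b + 2)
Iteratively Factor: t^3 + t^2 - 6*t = (t + 3)*(t^2 - 2*t) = t*(t + 3)*(t - 2)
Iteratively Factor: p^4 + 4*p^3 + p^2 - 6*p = (p + 3)*(p^3 + p^2 - 2*p) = (p - 1)*(p + 3)*(p^2 + 2*p) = p*(p - 1)*(p + 3)*(p + 2)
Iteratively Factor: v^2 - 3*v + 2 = (v - 2)*(v - 1)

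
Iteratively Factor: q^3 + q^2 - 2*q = (q)*(q^2 + q - 2) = q*(q - 1)*(q + 2)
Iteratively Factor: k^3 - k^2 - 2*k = (k - 2)*(k^2 + k) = k*(k - 2)*(k + 1)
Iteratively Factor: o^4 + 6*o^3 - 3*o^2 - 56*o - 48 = (o + 1)*(o^3 + 5*o^2 - 8*o - 48) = (o + 1)*(o + 4)*(o^2 + o - 12) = (o + 1)*(o + 4)^2*(o - 3)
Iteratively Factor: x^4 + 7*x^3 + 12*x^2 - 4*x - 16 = (x + 4)*(x^3 + 3*x^2 - 4) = (x + 2)*(x + 4)*(x^2 + x - 2) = (x - 1)*(x + 2)*(x + 4)*(x + 2)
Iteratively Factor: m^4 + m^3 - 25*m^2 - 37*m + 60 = (m - 5)*(m^3 + 6*m^2 + 5*m - 12) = (m - 5)*(m + 4)*(m^2 + 2*m - 3) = (m - 5)*(m - 1)*(m + 4)*(m + 3)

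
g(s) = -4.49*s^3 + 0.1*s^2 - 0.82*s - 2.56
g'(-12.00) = -1942.90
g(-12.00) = 7780.40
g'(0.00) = -0.82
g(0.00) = -2.56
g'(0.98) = -13.56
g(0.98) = -7.49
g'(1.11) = -17.19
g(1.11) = -9.49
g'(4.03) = -218.78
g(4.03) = -298.11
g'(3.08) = -127.99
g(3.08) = -135.33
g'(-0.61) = -5.95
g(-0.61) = -1.00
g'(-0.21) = -1.46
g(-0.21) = -2.34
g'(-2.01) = -55.64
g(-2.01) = 35.95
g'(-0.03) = -0.84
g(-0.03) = -2.54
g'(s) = -13.47*s^2 + 0.2*s - 0.82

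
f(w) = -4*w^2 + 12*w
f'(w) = 12 - 8*w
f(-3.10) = -75.64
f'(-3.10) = 36.80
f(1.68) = 8.87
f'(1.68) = -1.44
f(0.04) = 0.47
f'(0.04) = 11.68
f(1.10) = 8.36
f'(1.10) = 3.20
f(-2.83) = -66.00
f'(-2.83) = 34.64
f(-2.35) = -50.29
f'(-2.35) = 30.80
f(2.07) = 7.70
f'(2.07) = -4.56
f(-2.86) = -67.04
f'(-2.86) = 34.88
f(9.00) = -216.00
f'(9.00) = -60.00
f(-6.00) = -216.00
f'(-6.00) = 60.00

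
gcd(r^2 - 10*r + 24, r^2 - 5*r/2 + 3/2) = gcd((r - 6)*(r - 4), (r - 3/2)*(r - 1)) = 1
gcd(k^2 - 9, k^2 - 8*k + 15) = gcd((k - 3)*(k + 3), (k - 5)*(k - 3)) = k - 3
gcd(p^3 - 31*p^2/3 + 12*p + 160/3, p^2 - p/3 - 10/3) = p + 5/3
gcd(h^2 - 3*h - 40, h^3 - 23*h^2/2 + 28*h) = h - 8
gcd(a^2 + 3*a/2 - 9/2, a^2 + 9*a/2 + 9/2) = a + 3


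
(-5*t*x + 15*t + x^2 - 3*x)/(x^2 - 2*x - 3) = (-5*t + x)/(x + 1)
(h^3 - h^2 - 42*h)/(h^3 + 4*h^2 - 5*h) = (h^2 - h - 42)/(h^2 + 4*h - 5)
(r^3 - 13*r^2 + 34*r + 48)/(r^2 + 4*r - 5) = (r^3 - 13*r^2 + 34*r + 48)/(r^2 + 4*r - 5)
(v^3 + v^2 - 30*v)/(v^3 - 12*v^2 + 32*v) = (v^2 + v - 30)/(v^2 - 12*v + 32)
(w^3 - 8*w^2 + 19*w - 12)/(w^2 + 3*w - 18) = (w^2 - 5*w + 4)/(w + 6)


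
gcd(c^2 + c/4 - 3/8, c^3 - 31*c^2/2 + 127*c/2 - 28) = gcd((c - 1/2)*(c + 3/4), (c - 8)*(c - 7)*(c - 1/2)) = c - 1/2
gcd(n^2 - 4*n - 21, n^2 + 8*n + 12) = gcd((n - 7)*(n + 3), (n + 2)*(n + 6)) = 1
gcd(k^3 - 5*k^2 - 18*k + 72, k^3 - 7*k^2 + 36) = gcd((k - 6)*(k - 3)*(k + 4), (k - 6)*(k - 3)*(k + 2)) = k^2 - 9*k + 18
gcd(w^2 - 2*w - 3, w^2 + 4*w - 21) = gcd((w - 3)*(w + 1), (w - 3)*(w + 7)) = w - 3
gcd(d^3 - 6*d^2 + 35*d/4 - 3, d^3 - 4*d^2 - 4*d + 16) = d - 4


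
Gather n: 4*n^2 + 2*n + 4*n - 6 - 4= 4*n^2 + 6*n - 10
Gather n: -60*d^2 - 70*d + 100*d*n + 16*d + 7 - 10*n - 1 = -60*d^2 - 54*d + n*(100*d - 10) + 6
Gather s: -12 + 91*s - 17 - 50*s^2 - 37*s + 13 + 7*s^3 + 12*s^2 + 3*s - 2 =7*s^3 - 38*s^2 + 57*s - 18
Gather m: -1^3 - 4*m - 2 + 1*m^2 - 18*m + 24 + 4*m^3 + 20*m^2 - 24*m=4*m^3 + 21*m^2 - 46*m + 21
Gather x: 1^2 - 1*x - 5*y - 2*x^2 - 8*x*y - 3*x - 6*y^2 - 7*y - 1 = -2*x^2 + x*(-8*y - 4) - 6*y^2 - 12*y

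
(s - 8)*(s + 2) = s^2 - 6*s - 16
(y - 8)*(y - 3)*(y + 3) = y^3 - 8*y^2 - 9*y + 72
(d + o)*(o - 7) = d*o - 7*d + o^2 - 7*o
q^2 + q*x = q*(q + x)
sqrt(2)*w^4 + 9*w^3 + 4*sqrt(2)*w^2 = w^2*(w + 4*sqrt(2))*(sqrt(2)*w + 1)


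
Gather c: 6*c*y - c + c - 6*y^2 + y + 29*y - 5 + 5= 6*c*y - 6*y^2 + 30*y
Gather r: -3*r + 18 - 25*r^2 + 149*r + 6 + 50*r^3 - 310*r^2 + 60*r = 50*r^3 - 335*r^2 + 206*r + 24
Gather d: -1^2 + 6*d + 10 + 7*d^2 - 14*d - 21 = 7*d^2 - 8*d - 12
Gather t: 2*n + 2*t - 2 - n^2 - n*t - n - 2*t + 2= -n^2 - n*t + n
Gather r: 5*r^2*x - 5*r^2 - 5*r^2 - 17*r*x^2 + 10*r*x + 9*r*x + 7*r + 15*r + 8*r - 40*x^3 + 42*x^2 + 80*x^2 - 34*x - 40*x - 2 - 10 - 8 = r^2*(5*x - 10) + r*(-17*x^2 + 19*x + 30) - 40*x^3 + 122*x^2 - 74*x - 20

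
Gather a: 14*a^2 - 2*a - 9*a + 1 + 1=14*a^2 - 11*a + 2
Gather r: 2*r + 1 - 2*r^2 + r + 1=-2*r^2 + 3*r + 2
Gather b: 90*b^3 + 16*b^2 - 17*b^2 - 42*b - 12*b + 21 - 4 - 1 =90*b^3 - b^2 - 54*b + 16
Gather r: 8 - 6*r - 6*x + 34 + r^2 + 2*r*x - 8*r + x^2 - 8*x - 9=r^2 + r*(2*x - 14) + x^2 - 14*x + 33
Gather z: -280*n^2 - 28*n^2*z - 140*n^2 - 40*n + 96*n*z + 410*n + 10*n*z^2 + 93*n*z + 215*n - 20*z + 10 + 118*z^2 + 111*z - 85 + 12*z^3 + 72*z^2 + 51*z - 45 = -420*n^2 + 585*n + 12*z^3 + z^2*(10*n + 190) + z*(-28*n^2 + 189*n + 142) - 120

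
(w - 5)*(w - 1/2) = w^2 - 11*w/2 + 5/2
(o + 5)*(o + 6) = o^2 + 11*o + 30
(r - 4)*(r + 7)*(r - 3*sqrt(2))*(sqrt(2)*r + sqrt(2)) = sqrt(2)*r^4 - 6*r^3 + 4*sqrt(2)*r^3 - 25*sqrt(2)*r^2 - 24*r^2 - 28*sqrt(2)*r + 150*r + 168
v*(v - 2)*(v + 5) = v^3 + 3*v^2 - 10*v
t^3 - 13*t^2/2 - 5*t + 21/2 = (t - 7)*(t - 1)*(t + 3/2)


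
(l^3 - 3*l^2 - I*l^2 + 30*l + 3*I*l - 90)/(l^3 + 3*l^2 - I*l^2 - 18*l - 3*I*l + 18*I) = (l^2 - I*l + 30)/(l^2 + l*(6 - I) - 6*I)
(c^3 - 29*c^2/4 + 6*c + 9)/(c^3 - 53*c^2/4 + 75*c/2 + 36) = (c - 2)/(c - 8)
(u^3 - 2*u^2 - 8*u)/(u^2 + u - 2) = u*(u - 4)/(u - 1)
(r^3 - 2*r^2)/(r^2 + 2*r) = r*(r - 2)/(r + 2)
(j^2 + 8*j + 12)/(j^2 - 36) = (j + 2)/(j - 6)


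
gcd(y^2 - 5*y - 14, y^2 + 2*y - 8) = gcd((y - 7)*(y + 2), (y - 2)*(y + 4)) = 1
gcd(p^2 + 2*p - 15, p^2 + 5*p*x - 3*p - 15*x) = p - 3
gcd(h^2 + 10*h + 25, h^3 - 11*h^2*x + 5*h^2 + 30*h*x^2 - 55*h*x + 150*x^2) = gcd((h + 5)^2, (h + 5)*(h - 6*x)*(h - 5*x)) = h + 5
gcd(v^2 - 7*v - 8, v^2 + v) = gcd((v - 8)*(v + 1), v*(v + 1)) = v + 1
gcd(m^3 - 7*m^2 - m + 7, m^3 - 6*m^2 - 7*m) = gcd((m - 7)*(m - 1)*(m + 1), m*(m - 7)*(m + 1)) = m^2 - 6*m - 7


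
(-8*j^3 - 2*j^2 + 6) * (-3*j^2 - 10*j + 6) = 24*j^5 + 86*j^4 - 28*j^3 - 30*j^2 - 60*j + 36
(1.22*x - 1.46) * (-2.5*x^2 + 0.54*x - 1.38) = -3.05*x^3 + 4.3088*x^2 - 2.472*x + 2.0148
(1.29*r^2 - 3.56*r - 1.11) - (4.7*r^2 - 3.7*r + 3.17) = -3.41*r^2 + 0.14*r - 4.28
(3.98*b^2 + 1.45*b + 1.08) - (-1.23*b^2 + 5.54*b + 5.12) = 5.21*b^2 - 4.09*b - 4.04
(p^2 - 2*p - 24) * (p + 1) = p^3 - p^2 - 26*p - 24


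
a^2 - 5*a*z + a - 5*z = (a + 1)*(a - 5*z)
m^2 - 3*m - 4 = (m - 4)*(m + 1)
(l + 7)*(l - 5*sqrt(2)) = l^2 - 5*sqrt(2)*l + 7*l - 35*sqrt(2)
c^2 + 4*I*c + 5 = (c - I)*(c + 5*I)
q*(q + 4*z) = q^2 + 4*q*z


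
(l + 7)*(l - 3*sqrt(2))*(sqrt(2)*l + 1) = sqrt(2)*l^3 - 5*l^2 + 7*sqrt(2)*l^2 - 35*l - 3*sqrt(2)*l - 21*sqrt(2)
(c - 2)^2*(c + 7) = c^3 + 3*c^2 - 24*c + 28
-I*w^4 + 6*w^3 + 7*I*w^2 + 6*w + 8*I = (w - I)*(w + 2*I)*(w + 4*I)*(-I*w + 1)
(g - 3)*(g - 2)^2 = g^3 - 7*g^2 + 16*g - 12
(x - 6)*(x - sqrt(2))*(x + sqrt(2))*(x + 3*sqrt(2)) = x^4 - 6*x^3 + 3*sqrt(2)*x^3 - 18*sqrt(2)*x^2 - 2*x^2 - 6*sqrt(2)*x + 12*x + 36*sqrt(2)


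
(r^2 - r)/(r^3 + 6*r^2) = (r - 1)/(r*(r + 6))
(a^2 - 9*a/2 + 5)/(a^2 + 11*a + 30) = (a^2 - 9*a/2 + 5)/(a^2 + 11*a + 30)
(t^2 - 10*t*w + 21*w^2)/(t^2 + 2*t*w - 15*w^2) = (t - 7*w)/(t + 5*w)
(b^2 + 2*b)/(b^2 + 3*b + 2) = b/(b + 1)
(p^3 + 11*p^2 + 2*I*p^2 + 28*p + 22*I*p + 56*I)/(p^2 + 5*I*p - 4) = (p^3 + p^2*(11 + 2*I) + p*(28 + 22*I) + 56*I)/(p^2 + 5*I*p - 4)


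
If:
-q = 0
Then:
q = 0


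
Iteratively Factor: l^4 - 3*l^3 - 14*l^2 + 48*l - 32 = (l - 4)*(l^3 + l^2 - 10*l + 8) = (l - 4)*(l + 4)*(l^2 - 3*l + 2) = (l - 4)*(l - 2)*(l + 4)*(l - 1)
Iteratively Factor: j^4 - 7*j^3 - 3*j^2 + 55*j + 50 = (j - 5)*(j^3 - 2*j^2 - 13*j - 10) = (j - 5)^2*(j^2 + 3*j + 2) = (j - 5)^2*(j + 2)*(j + 1)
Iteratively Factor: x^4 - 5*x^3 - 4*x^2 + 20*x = (x + 2)*(x^3 - 7*x^2 + 10*x) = (x - 5)*(x + 2)*(x^2 - 2*x) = (x - 5)*(x - 2)*(x + 2)*(x)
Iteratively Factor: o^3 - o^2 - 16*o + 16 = (o + 4)*(o^2 - 5*o + 4) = (o - 4)*(o + 4)*(o - 1)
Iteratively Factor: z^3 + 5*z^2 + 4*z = (z + 4)*(z^2 + z) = z*(z + 4)*(z + 1)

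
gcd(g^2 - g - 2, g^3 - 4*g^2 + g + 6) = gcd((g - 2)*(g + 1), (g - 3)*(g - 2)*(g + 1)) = g^2 - g - 2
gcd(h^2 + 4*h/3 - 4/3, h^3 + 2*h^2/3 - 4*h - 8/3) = h + 2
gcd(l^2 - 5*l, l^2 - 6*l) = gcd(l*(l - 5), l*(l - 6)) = l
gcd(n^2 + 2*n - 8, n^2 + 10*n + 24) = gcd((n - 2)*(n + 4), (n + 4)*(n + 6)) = n + 4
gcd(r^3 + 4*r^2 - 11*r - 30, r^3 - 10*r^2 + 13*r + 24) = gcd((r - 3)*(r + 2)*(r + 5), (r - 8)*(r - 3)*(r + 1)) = r - 3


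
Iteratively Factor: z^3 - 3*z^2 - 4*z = (z - 4)*(z^2 + z) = z*(z - 4)*(z + 1)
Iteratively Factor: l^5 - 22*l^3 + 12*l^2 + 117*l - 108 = (l + 3)*(l^4 - 3*l^3 - 13*l^2 + 51*l - 36) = (l - 3)*(l + 3)*(l^3 - 13*l + 12) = (l - 3)*(l - 1)*(l + 3)*(l^2 + l - 12) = (l - 3)^2*(l - 1)*(l + 3)*(l + 4)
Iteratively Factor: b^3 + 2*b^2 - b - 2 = (b + 1)*(b^2 + b - 2) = (b - 1)*(b + 1)*(b + 2)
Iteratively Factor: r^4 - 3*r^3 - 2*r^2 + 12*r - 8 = (r + 2)*(r^3 - 5*r^2 + 8*r - 4) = (r - 1)*(r + 2)*(r^2 - 4*r + 4) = (r - 2)*(r - 1)*(r + 2)*(r - 2)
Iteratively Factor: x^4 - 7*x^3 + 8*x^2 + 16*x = (x)*(x^3 - 7*x^2 + 8*x + 16) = x*(x + 1)*(x^2 - 8*x + 16) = x*(x - 4)*(x + 1)*(x - 4)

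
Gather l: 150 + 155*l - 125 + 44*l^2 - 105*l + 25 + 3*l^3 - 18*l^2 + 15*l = 3*l^3 + 26*l^2 + 65*l + 50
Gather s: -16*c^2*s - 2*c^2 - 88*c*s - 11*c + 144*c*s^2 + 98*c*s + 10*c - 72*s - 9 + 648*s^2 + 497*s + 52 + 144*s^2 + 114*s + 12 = -2*c^2 - c + s^2*(144*c + 792) + s*(-16*c^2 + 10*c + 539) + 55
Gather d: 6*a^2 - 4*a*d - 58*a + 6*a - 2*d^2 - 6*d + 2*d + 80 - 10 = 6*a^2 - 52*a - 2*d^2 + d*(-4*a - 4) + 70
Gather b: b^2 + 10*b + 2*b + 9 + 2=b^2 + 12*b + 11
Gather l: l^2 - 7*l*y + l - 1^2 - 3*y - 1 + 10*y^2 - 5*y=l^2 + l*(1 - 7*y) + 10*y^2 - 8*y - 2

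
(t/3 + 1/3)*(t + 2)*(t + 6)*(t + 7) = t^4/3 + 16*t^3/3 + 83*t^2/3 + 152*t/3 + 28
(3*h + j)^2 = 9*h^2 + 6*h*j + j^2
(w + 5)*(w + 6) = w^2 + 11*w + 30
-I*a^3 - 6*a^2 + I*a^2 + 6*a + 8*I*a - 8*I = (a - 4*I)*(a - 2*I)*(-I*a + I)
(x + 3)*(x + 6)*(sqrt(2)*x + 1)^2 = 2*x^4 + 2*sqrt(2)*x^3 + 18*x^3 + 18*sqrt(2)*x^2 + 37*x^2 + 9*x + 36*sqrt(2)*x + 18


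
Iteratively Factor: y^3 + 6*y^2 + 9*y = (y)*(y^2 + 6*y + 9) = y*(y + 3)*(y + 3)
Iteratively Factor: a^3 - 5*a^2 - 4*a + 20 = (a - 2)*(a^2 - 3*a - 10) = (a - 5)*(a - 2)*(a + 2)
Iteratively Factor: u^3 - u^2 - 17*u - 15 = (u + 3)*(u^2 - 4*u - 5) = (u + 1)*(u + 3)*(u - 5)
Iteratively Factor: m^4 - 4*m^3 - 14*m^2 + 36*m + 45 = (m + 3)*(m^3 - 7*m^2 + 7*m + 15) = (m + 1)*(m + 3)*(m^2 - 8*m + 15) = (m - 5)*(m + 1)*(m + 3)*(m - 3)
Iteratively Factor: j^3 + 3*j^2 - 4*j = (j)*(j^2 + 3*j - 4) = j*(j - 1)*(j + 4)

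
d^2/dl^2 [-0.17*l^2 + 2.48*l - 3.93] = -0.340000000000000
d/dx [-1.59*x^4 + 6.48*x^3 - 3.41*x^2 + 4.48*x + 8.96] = -6.36*x^3 + 19.44*x^2 - 6.82*x + 4.48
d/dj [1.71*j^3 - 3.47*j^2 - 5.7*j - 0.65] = 5.13*j^2 - 6.94*j - 5.7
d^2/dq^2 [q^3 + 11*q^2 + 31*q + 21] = 6*q + 22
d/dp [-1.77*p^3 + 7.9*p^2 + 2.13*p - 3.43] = -5.31*p^2 + 15.8*p + 2.13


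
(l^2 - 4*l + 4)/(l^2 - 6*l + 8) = (l - 2)/(l - 4)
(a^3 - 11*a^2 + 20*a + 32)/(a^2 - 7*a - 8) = a - 4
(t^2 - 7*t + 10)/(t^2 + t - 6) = (t - 5)/(t + 3)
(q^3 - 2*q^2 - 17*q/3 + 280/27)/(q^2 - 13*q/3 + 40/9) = q + 7/3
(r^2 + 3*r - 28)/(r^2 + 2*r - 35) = (r - 4)/(r - 5)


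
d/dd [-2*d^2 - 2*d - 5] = -4*d - 2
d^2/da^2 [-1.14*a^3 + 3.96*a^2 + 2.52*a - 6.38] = 7.92 - 6.84*a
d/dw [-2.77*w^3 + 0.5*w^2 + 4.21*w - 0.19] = -8.31*w^2 + 1.0*w + 4.21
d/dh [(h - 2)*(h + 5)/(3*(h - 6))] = (h^2 - 12*h - 8)/(3*(h^2 - 12*h + 36))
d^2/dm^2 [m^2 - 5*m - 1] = 2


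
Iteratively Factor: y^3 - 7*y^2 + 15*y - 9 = (y - 3)*(y^2 - 4*y + 3) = (y - 3)*(y - 1)*(y - 3)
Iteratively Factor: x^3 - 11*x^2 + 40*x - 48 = (x - 3)*(x^2 - 8*x + 16) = (x - 4)*(x - 3)*(x - 4)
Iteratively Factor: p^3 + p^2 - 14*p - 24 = (p + 2)*(p^2 - p - 12) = (p + 2)*(p + 3)*(p - 4)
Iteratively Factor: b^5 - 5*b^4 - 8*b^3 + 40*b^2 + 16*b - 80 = (b - 2)*(b^4 - 3*b^3 - 14*b^2 + 12*b + 40) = (b - 5)*(b - 2)*(b^3 + 2*b^2 - 4*b - 8) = (b - 5)*(b - 2)*(b + 2)*(b^2 - 4) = (b - 5)*(b - 2)^2*(b + 2)*(b + 2)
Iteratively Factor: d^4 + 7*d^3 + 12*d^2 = (d)*(d^3 + 7*d^2 + 12*d) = d*(d + 3)*(d^2 + 4*d) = d^2*(d + 3)*(d + 4)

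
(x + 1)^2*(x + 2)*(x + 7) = x^4 + 11*x^3 + 33*x^2 + 37*x + 14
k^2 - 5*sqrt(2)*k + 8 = (k - 4*sqrt(2))*(k - sqrt(2))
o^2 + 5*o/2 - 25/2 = (o - 5/2)*(o + 5)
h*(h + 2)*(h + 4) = h^3 + 6*h^2 + 8*h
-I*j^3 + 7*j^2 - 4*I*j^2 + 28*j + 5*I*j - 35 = (j + 5)*(j + 7*I)*(-I*j + I)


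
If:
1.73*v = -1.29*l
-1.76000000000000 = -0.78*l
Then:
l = 2.26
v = -1.68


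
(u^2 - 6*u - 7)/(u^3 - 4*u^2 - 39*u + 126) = (u + 1)/(u^2 + 3*u - 18)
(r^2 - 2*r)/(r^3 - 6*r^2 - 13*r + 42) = r/(r^2 - 4*r - 21)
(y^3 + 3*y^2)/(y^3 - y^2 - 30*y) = y*(y + 3)/(y^2 - y - 30)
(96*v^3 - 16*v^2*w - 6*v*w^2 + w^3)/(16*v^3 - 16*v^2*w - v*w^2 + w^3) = (6*v - w)/(v - w)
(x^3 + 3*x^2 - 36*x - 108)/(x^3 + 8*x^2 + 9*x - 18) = (x - 6)/(x - 1)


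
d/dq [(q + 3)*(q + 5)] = 2*q + 8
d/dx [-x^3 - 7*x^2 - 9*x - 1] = -3*x^2 - 14*x - 9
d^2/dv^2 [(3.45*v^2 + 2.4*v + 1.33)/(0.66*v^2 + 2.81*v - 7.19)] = (-10.70586*v^3 + 101.705868*v^2 + 83.1334680000001*v + 487.3082)/(0.287496*v^6 + 3.672108*v^5 + 6.238386*v^4 - 57.819403*v^3 - 67.960599*v^2 + 435.798123*v - 371.694959)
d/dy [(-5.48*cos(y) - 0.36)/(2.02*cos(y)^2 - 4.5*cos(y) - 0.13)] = (-11.0696*cos(y)^2 - 1.4544*cos(y) + 0.9076)*sin(y)/(4.0804*cos(y)^4 - 18.18*cos(y)^3 + 19.7248*cos(y)^2 + 1.17*cos(y) + 0.0169)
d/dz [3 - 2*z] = -2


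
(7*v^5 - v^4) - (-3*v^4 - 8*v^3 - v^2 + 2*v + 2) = 7*v^5 + 2*v^4 + 8*v^3 + v^2 - 2*v - 2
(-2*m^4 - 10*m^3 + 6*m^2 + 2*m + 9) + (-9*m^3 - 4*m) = -2*m^4 - 19*m^3 + 6*m^2 - 2*m + 9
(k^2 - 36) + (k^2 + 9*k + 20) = 2*k^2 + 9*k - 16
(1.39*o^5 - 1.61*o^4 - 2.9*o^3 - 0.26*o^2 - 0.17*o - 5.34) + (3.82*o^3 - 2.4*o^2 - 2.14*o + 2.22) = 1.39*o^5 - 1.61*o^4 + 0.92*o^3 - 2.66*o^2 - 2.31*o - 3.12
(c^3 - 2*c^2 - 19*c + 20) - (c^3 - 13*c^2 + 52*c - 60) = 11*c^2 - 71*c + 80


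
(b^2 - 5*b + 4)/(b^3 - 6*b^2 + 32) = (b - 1)/(b^2 - 2*b - 8)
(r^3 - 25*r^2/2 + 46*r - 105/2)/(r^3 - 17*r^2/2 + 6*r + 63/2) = (2*r - 5)/(2*r + 3)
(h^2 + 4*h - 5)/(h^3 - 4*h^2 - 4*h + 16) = (h^2 + 4*h - 5)/(h^3 - 4*h^2 - 4*h + 16)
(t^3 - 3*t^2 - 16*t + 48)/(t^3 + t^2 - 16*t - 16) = (t - 3)/(t + 1)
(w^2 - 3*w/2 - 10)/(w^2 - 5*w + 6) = (w^2 - 3*w/2 - 10)/(w^2 - 5*w + 6)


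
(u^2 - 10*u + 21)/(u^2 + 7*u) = (u^2 - 10*u + 21)/(u*(u + 7))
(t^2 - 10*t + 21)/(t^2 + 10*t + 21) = (t^2 - 10*t + 21)/(t^2 + 10*t + 21)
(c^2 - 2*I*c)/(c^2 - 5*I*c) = (c - 2*I)/(c - 5*I)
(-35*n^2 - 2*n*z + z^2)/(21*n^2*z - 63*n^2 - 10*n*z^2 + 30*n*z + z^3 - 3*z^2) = (5*n + z)/(-3*n*z + 9*n + z^2 - 3*z)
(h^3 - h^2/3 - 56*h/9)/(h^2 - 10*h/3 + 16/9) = h*(3*h + 7)/(3*h - 2)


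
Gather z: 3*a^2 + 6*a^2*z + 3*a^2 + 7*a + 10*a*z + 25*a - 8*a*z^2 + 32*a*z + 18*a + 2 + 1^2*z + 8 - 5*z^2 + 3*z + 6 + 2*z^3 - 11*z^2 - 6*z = 6*a^2 + 50*a + 2*z^3 + z^2*(-8*a - 16) + z*(6*a^2 + 42*a - 2) + 16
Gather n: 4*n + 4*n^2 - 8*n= 4*n^2 - 4*n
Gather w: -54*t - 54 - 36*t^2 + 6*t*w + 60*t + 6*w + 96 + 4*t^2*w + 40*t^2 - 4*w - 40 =4*t^2 + 6*t + w*(4*t^2 + 6*t + 2) + 2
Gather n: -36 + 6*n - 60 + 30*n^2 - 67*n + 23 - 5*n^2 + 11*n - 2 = 25*n^2 - 50*n - 75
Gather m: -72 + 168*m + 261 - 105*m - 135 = 63*m + 54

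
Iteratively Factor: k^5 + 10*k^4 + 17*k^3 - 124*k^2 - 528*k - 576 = (k + 3)*(k^4 + 7*k^3 - 4*k^2 - 112*k - 192) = (k + 3)^2*(k^3 + 4*k^2 - 16*k - 64) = (k + 3)^2*(k + 4)*(k^2 - 16) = (k - 4)*(k + 3)^2*(k + 4)*(k + 4)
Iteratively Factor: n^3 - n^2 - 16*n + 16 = (n + 4)*(n^2 - 5*n + 4) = (n - 4)*(n + 4)*(n - 1)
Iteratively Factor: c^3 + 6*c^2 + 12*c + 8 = (c + 2)*(c^2 + 4*c + 4) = (c + 2)^2*(c + 2)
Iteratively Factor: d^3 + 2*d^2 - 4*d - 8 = (d + 2)*(d^2 - 4) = (d - 2)*(d + 2)*(d + 2)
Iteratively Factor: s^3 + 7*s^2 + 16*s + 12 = (s + 3)*(s^2 + 4*s + 4) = (s + 2)*(s + 3)*(s + 2)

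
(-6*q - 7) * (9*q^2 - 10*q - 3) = -54*q^3 - 3*q^2 + 88*q + 21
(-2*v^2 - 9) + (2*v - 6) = -2*v^2 + 2*v - 15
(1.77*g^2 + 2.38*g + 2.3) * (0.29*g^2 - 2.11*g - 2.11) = 0.5133*g^4 - 3.0445*g^3 - 8.0895*g^2 - 9.8748*g - 4.853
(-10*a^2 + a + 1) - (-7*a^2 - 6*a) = -3*a^2 + 7*a + 1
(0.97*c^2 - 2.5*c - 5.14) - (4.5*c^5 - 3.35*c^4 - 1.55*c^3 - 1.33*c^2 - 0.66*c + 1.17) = -4.5*c^5 + 3.35*c^4 + 1.55*c^3 + 2.3*c^2 - 1.84*c - 6.31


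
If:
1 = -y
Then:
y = -1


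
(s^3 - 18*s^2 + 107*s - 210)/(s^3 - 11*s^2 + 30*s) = (s - 7)/s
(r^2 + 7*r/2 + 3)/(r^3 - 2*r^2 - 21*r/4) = 2*(r + 2)/(r*(2*r - 7))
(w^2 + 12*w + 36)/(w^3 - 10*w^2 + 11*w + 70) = (w^2 + 12*w + 36)/(w^3 - 10*w^2 + 11*w + 70)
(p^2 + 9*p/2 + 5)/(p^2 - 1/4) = 2*(2*p^2 + 9*p + 10)/(4*p^2 - 1)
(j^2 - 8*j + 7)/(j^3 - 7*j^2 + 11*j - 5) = (j - 7)/(j^2 - 6*j + 5)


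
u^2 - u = u*(u - 1)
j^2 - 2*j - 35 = (j - 7)*(j + 5)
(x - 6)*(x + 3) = x^2 - 3*x - 18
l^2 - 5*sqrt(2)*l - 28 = (l - 7*sqrt(2))*(l + 2*sqrt(2))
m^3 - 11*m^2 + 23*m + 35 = (m - 7)*(m - 5)*(m + 1)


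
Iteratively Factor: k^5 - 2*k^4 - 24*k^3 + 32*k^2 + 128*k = (k + 4)*(k^4 - 6*k^3 + 32*k) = (k + 2)*(k + 4)*(k^3 - 8*k^2 + 16*k) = (k - 4)*(k + 2)*(k + 4)*(k^2 - 4*k) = k*(k - 4)*(k + 2)*(k + 4)*(k - 4)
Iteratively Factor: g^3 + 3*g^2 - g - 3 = (g + 1)*(g^2 + 2*g - 3) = (g - 1)*(g + 1)*(g + 3)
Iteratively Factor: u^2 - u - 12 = (u + 3)*(u - 4)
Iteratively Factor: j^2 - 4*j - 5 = (j - 5)*(j + 1)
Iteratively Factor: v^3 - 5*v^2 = (v)*(v^2 - 5*v) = v*(v - 5)*(v)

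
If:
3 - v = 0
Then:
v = 3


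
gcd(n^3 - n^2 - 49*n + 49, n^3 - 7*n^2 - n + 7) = n^2 - 8*n + 7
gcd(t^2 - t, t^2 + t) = t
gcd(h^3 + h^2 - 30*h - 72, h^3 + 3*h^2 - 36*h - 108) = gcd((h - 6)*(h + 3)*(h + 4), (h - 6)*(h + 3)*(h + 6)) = h^2 - 3*h - 18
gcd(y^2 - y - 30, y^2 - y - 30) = y^2 - y - 30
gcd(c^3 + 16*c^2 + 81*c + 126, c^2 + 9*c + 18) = c^2 + 9*c + 18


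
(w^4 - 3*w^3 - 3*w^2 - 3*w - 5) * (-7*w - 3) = -7*w^5 + 18*w^4 + 30*w^3 + 30*w^2 + 44*w + 15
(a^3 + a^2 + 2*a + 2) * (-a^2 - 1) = -a^5 - a^4 - 3*a^3 - 3*a^2 - 2*a - 2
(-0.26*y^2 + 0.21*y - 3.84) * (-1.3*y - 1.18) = 0.338*y^3 + 0.0338*y^2 + 4.7442*y + 4.5312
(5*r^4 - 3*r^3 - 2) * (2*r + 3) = 10*r^5 + 9*r^4 - 9*r^3 - 4*r - 6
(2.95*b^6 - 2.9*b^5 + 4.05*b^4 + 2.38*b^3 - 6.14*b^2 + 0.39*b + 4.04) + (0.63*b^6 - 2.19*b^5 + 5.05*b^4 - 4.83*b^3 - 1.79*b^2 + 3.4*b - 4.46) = 3.58*b^6 - 5.09*b^5 + 9.1*b^4 - 2.45*b^3 - 7.93*b^2 + 3.79*b - 0.42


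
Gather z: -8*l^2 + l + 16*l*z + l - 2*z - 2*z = -8*l^2 + 2*l + z*(16*l - 4)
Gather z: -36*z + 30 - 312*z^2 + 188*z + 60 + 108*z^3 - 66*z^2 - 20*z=108*z^3 - 378*z^2 + 132*z + 90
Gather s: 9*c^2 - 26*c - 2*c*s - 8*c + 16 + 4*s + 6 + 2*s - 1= 9*c^2 - 34*c + s*(6 - 2*c) + 21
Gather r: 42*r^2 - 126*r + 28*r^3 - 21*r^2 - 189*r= 28*r^3 + 21*r^2 - 315*r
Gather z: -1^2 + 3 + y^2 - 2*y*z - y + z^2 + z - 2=y^2 - y + z^2 + z*(1 - 2*y)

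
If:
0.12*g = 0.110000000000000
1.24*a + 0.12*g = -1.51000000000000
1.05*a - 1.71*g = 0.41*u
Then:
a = -1.31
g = 0.92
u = -7.17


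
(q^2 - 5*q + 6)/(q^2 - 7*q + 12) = (q - 2)/(q - 4)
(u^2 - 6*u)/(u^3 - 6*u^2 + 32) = u*(u - 6)/(u^3 - 6*u^2 + 32)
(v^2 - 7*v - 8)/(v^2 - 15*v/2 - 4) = 2*(v + 1)/(2*v + 1)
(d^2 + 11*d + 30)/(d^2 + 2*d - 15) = (d + 6)/(d - 3)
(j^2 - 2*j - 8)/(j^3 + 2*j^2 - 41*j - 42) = (j^2 - 2*j - 8)/(j^3 + 2*j^2 - 41*j - 42)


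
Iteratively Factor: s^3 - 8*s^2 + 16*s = (s)*(s^2 - 8*s + 16) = s*(s - 4)*(s - 4)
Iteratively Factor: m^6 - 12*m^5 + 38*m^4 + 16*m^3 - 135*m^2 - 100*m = (m)*(m^5 - 12*m^4 + 38*m^3 + 16*m^2 - 135*m - 100) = m*(m + 1)*(m^4 - 13*m^3 + 51*m^2 - 35*m - 100) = m*(m + 1)^2*(m^3 - 14*m^2 + 65*m - 100) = m*(m - 5)*(m + 1)^2*(m^2 - 9*m + 20) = m*(m - 5)^2*(m + 1)^2*(m - 4)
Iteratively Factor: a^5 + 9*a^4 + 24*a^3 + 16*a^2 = (a)*(a^4 + 9*a^3 + 24*a^2 + 16*a) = a*(a + 1)*(a^3 + 8*a^2 + 16*a) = a*(a + 1)*(a + 4)*(a^2 + 4*a) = a*(a + 1)*(a + 4)^2*(a)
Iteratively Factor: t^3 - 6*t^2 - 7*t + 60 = (t - 4)*(t^2 - 2*t - 15) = (t - 5)*(t - 4)*(t + 3)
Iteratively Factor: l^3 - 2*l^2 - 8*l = (l)*(l^2 - 2*l - 8) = l*(l + 2)*(l - 4)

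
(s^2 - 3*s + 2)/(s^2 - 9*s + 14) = (s - 1)/(s - 7)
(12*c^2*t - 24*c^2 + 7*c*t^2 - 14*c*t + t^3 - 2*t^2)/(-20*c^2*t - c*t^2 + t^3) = (3*c*t - 6*c + t^2 - 2*t)/(t*(-5*c + t))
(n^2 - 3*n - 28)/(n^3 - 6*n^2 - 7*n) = (n + 4)/(n*(n + 1))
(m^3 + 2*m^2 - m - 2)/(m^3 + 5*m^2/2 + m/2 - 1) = 2*(m - 1)/(2*m - 1)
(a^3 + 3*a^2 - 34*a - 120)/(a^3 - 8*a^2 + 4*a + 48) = (a^2 + 9*a + 20)/(a^2 - 2*a - 8)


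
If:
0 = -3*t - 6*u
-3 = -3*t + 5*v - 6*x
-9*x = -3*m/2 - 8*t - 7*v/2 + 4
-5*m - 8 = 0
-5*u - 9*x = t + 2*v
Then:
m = -8/5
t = 1711/1895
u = -1711/3790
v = 183/1895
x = 489/3790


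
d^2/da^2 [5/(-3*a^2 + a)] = 10*(3*a*(3*a - 1) - (6*a - 1)^2)/(a^3*(3*a - 1)^3)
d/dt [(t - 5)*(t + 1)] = 2*t - 4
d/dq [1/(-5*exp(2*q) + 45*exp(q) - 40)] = (2*exp(q) - 9)*exp(q)/(5*(exp(2*q) - 9*exp(q) + 8)^2)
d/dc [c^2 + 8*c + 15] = 2*c + 8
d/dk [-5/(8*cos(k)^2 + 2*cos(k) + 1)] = -10*(8*cos(k) + 1)*sin(k)/(8*cos(k)^2 + 2*cos(k) + 1)^2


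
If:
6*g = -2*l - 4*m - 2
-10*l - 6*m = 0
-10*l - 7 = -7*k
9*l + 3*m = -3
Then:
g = -11/12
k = -1/14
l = -3/4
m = 5/4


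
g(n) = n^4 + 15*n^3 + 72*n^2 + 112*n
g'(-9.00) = -455.00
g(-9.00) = 450.00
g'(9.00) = 7969.00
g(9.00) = 24336.00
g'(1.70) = 506.50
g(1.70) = 480.53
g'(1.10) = 330.17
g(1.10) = 231.75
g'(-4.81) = 15.35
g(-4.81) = -6.91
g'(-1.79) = -24.52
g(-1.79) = -45.55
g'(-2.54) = -28.99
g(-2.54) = -24.15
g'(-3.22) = -18.65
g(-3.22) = -7.41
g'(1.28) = 378.44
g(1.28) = 295.47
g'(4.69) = 2189.83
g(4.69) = 4140.25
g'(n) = 4*n^3 + 45*n^2 + 144*n + 112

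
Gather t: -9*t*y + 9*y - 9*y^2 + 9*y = -9*t*y - 9*y^2 + 18*y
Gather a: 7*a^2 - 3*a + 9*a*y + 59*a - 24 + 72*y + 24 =7*a^2 + a*(9*y + 56) + 72*y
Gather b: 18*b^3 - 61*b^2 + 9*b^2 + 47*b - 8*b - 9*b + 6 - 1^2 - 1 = 18*b^3 - 52*b^2 + 30*b + 4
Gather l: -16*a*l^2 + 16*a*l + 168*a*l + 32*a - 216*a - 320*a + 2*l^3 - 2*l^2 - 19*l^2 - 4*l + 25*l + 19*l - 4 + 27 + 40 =-504*a + 2*l^3 + l^2*(-16*a - 21) + l*(184*a + 40) + 63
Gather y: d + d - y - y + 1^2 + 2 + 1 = 2*d - 2*y + 4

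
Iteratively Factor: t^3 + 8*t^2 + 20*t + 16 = (t + 2)*(t^2 + 6*t + 8) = (t + 2)^2*(t + 4)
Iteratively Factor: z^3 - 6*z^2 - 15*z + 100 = (z + 4)*(z^2 - 10*z + 25) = (z - 5)*(z + 4)*(z - 5)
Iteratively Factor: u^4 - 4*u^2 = (u - 2)*(u^3 + 2*u^2) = (u - 2)*(u + 2)*(u^2) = u*(u - 2)*(u + 2)*(u)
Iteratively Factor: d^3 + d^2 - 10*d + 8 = (d - 1)*(d^2 + 2*d - 8) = (d - 2)*(d - 1)*(d + 4)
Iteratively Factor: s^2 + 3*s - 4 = (s - 1)*(s + 4)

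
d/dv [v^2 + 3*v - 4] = 2*v + 3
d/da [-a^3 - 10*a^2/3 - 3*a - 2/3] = -3*a^2 - 20*a/3 - 3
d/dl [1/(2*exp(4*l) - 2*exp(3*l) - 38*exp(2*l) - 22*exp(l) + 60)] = (-4*exp(3*l) + 3*exp(2*l) + 38*exp(l) + 11)*exp(l)/(2*(-exp(4*l) + exp(3*l) + 19*exp(2*l) + 11*exp(l) - 30)^2)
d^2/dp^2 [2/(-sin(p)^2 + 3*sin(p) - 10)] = 2*(4*sin(p)^4 - 9*sin(p)^3 - 37*sin(p)^2 + 48*sin(p) + 2)/(sin(p)^2 - 3*sin(p) + 10)^3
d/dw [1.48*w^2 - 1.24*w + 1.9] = 2.96*w - 1.24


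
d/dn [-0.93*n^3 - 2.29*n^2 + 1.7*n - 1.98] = -2.79*n^2 - 4.58*n + 1.7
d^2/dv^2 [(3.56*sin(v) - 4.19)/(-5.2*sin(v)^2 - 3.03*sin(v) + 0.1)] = (96.2624*sin(v)^5 - 509.28176*sin(v)^4 - 379.47052*sin(v)^3 + 633.681109*sin(v)^2 + 383.76467*sin(v) + 79.136182)/(5.2*sin(v)^2 + 3.03*sin(v) - 0.1)^3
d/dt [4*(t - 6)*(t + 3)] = 8*t - 12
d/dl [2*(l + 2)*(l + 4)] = 4*l + 12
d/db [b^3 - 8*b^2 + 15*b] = 3*b^2 - 16*b + 15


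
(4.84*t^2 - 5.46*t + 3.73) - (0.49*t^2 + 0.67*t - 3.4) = 4.35*t^2 - 6.13*t + 7.13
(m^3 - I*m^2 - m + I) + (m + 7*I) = m^3 - I*m^2 + 8*I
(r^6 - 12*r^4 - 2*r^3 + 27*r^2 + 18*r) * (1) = r^6 - 12*r^4 - 2*r^3 + 27*r^2 + 18*r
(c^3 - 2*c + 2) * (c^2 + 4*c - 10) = c^5 + 4*c^4 - 12*c^3 - 6*c^2 + 28*c - 20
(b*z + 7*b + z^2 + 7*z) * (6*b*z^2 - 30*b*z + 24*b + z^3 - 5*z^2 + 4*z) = 6*b^2*z^3 + 12*b^2*z^2 - 186*b^2*z + 168*b^2 + 7*b*z^4 + 14*b*z^3 - 217*b*z^2 + 196*b*z + z^5 + 2*z^4 - 31*z^3 + 28*z^2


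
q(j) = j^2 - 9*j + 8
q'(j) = 2*j - 9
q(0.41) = 4.48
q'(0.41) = -8.18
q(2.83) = -9.46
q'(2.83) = -3.34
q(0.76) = 1.74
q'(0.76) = -7.48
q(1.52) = -3.37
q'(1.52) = -5.96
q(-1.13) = 19.45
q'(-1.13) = -11.26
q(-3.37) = 49.69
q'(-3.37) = -15.74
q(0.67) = 2.42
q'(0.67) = -7.66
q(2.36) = -7.67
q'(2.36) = -4.28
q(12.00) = 44.00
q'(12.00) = 15.00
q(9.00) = 8.00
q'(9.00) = 9.00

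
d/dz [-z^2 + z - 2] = 1 - 2*z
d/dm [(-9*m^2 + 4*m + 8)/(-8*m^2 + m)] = (23*m^2 + 128*m - 8)/(m^2*(64*m^2 - 16*m + 1))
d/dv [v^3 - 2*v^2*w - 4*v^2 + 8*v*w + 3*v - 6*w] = 3*v^2 - 4*v*w - 8*v + 8*w + 3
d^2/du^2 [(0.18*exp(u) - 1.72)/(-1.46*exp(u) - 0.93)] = (3.910756*exp(u) - 2.491098)*exp(u)/(3.112136*exp(3*u) + 5.947164*exp(2*u) + 3.788262*exp(u) + 0.804357)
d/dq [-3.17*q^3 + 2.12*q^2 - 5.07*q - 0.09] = -9.51*q^2 + 4.24*q - 5.07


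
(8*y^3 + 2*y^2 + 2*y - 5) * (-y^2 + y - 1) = -8*y^5 + 6*y^4 - 8*y^3 + 5*y^2 - 7*y + 5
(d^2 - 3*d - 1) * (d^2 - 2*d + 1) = d^4 - 5*d^3 + 6*d^2 - d - 1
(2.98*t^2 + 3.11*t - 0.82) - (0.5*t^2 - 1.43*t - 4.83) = 2.48*t^2 + 4.54*t + 4.01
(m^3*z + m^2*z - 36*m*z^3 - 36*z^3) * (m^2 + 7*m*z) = m^5*z + 7*m^4*z^2 + m^4*z - 36*m^3*z^3 + 7*m^3*z^2 - 252*m^2*z^4 - 36*m^2*z^3 - 252*m*z^4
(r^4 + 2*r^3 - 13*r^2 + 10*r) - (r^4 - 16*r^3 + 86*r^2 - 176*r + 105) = 18*r^3 - 99*r^2 + 186*r - 105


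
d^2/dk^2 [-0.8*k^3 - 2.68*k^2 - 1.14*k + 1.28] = -4.8*k - 5.36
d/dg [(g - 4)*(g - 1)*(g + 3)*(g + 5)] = 4*g^3 + 9*g^2 - 42*g - 43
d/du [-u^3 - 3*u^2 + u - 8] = -3*u^2 - 6*u + 1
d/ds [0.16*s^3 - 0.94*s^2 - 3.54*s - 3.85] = 0.48*s^2 - 1.88*s - 3.54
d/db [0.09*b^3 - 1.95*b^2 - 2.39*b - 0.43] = 0.27*b^2 - 3.9*b - 2.39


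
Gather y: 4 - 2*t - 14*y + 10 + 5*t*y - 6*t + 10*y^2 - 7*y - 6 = -8*t + 10*y^2 + y*(5*t - 21) + 8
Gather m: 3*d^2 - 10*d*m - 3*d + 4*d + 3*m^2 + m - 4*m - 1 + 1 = 3*d^2 + d + 3*m^2 + m*(-10*d - 3)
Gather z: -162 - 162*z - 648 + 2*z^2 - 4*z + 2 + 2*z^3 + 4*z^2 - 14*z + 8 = 2*z^3 + 6*z^2 - 180*z - 800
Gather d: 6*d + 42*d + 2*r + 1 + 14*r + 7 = 48*d + 16*r + 8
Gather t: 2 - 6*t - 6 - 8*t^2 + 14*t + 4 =-8*t^2 + 8*t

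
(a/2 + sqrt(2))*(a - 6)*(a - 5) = a^3/2 - 11*a^2/2 + sqrt(2)*a^2 - 11*sqrt(2)*a + 15*a + 30*sqrt(2)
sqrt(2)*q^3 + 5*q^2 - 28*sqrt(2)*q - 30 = (q - 3*sqrt(2))*(q + 5*sqrt(2))*(sqrt(2)*q + 1)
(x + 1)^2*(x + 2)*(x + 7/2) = x^4 + 15*x^3/2 + 19*x^2 + 39*x/2 + 7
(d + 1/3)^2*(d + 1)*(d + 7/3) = d^4 + 4*d^3 + 14*d^2/3 + 52*d/27 + 7/27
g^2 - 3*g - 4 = (g - 4)*(g + 1)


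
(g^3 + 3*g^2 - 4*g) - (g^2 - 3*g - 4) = g^3 + 2*g^2 - g + 4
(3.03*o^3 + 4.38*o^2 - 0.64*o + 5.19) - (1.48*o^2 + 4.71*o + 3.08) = 3.03*o^3 + 2.9*o^2 - 5.35*o + 2.11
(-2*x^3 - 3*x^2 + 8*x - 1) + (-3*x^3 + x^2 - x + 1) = -5*x^3 - 2*x^2 + 7*x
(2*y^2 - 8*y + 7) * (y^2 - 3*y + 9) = 2*y^4 - 14*y^3 + 49*y^2 - 93*y + 63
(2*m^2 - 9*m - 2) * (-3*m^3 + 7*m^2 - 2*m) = -6*m^5 + 41*m^4 - 61*m^3 + 4*m^2 + 4*m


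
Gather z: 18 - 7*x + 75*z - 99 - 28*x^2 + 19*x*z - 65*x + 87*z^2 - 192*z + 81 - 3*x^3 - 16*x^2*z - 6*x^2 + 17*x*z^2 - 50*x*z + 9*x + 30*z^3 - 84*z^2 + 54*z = -3*x^3 - 34*x^2 - 63*x + 30*z^3 + z^2*(17*x + 3) + z*(-16*x^2 - 31*x - 63)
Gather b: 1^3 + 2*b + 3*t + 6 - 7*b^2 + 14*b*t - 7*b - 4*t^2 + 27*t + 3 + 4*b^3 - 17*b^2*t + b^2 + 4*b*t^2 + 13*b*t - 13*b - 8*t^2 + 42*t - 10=4*b^3 + b^2*(-17*t - 6) + b*(4*t^2 + 27*t - 18) - 12*t^2 + 72*t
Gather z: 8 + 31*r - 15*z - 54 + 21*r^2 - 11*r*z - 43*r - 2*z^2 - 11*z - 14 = 21*r^2 - 12*r - 2*z^2 + z*(-11*r - 26) - 60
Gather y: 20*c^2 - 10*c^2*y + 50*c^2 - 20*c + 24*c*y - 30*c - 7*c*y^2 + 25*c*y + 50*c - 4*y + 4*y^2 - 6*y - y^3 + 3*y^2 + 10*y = 70*c^2 - y^3 + y^2*(7 - 7*c) + y*(-10*c^2 + 49*c)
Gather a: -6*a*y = -6*a*y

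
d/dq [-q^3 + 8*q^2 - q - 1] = -3*q^2 + 16*q - 1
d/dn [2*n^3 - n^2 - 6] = 2*n*(3*n - 1)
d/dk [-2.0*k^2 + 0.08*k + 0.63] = 0.08 - 4.0*k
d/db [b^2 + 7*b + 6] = 2*b + 7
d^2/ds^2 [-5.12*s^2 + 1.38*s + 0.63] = -10.2400000000000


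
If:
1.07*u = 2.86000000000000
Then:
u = 2.67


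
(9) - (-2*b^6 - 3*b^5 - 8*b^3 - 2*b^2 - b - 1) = 2*b^6 + 3*b^5 + 8*b^3 + 2*b^2 + b + 10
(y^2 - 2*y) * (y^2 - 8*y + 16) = y^4 - 10*y^3 + 32*y^2 - 32*y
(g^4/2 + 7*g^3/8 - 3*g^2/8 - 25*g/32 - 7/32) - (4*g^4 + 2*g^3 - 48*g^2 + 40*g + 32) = -7*g^4/2 - 9*g^3/8 + 381*g^2/8 - 1305*g/32 - 1031/32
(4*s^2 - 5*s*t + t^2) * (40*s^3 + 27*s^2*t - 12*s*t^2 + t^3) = 160*s^5 - 92*s^4*t - 143*s^3*t^2 + 91*s^2*t^3 - 17*s*t^4 + t^5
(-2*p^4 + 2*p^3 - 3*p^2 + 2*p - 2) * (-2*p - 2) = 4*p^5 + 2*p^3 + 2*p^2 + 4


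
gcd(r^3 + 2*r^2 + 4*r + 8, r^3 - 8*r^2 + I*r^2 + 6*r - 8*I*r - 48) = r - 2*I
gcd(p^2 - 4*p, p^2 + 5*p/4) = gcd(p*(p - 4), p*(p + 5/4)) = p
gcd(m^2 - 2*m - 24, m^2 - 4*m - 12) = m - 6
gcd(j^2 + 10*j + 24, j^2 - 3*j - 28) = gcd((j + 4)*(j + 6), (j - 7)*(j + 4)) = j + 4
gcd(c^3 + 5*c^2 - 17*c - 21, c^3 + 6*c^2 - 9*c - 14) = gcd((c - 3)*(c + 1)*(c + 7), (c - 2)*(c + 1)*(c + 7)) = c^2 + 8*c + 7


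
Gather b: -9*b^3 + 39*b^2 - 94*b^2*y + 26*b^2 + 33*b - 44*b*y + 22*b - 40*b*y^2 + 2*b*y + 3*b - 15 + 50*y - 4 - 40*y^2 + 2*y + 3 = -9*b^3 + b^2*(65 - 94*y) + b*(-40*y^2 - 42*y + 58) - 40*y^2 + 52*y - 16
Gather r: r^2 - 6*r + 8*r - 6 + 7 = r^2 + 2*r + 1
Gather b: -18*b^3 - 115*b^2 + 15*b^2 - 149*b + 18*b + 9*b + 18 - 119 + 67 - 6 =-18*b^3 - 100*b^2 - 122*b - 40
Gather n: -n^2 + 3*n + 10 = -n^2 + 3*n + 10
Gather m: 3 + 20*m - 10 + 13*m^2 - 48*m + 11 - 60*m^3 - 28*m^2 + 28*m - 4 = -60*m^3 - 15*m^2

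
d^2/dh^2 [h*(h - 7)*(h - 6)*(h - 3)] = 12*h^2 - 96*h + 162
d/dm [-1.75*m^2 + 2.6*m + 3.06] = 2.6 - 3.5*m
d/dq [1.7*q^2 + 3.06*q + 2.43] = 3.4*q + 3.06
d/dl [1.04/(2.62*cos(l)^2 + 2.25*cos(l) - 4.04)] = (5.4496*cos(l) + 2.34)*sin(l)/(2.62*cos(l)^2 + 2.25*cos(l) - 4.04)^2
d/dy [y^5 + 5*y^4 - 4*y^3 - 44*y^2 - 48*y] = 5*y^4 + 20*y^3 - 12*y^2 - 88*y - 48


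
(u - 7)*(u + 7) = u^2 - 49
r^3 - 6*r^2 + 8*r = r*(r - 4)*(r - 2)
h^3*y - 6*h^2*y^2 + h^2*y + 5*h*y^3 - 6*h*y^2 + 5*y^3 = (h - 5*y)*(h - y)*(h*y + y)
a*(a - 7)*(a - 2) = a^3 - 9*a^2 + 14*a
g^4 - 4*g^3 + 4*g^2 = g^2*(g - 2)^2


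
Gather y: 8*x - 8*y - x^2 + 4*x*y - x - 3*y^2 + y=-x^2 + 7*x - 3*y^2 + y*(4*x - 7)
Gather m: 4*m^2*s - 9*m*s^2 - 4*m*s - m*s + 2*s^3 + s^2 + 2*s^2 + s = 4*m^2*s + m*(-9*s^2 - 5*s) + 2*s^3 + 3*s^2 + s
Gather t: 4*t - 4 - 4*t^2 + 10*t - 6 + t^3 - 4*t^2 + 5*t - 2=t^3 - 8*t^2 + 19*t - 12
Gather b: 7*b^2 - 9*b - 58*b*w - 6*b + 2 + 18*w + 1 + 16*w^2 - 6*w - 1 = 7*b^2 + b*(-58*w - 15) + 16*w^2 + 12*w + 2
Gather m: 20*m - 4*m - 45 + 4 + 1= 16*m - 40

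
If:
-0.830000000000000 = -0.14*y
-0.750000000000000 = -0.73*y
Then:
No Solution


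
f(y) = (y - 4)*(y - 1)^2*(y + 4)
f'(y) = (y - 4)*(y - 1)^2 + (y - 4)*(y + 4)*(2*y - 2) + (y - 1)^2*(y + 4)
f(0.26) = -8.72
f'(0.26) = 23.86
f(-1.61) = -91.34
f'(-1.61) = 48.05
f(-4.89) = 274.49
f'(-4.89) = -432.49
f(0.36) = -6.50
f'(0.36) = 20.61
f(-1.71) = -96.03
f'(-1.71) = 45.75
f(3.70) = -16.84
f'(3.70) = 41.47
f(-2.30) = -116.63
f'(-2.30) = 20.59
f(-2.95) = -113.86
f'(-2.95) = -34.40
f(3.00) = -28.00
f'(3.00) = -4.00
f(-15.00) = 53504.00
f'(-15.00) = -14368.00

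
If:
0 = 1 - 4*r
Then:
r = 1/4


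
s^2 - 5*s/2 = s*(s - 5/2)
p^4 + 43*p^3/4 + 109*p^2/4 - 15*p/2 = p*(p - 1/4)*(p + 5)*(p + 6)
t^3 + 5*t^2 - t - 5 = (t - 1)*(t + 1)*(t + 5)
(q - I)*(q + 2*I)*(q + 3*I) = q^3 + 4*I*q^2 - q + 6*I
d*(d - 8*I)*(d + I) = d^3 - 7*I*d^2 + 8*d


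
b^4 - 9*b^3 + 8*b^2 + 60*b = b*(b - 6)*(b - 5)*(b + 2)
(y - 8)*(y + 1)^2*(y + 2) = y^4 - 4*y^3 - 27*y^2 - 38*y - 16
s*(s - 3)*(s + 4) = s^3 + s^2 - 12*s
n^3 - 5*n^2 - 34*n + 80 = (n - 8)*(n - 2)*(n + 5)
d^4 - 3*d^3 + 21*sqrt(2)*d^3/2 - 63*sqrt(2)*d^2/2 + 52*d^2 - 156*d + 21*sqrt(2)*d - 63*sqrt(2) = (d - 3)*(d + sqrt(2)/2)*(d + 3*sqrt(2))*(d + 7*sqrt(2))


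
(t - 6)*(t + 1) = t^2 - 5*t - 6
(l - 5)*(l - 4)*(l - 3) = l^3 - 12*l^2 + 47*l - 60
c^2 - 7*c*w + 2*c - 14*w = (c + 2)*(c - 7*w)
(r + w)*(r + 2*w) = r^2 + 3*r*w + 2*w^2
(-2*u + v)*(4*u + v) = -8*u^2 + 2*u*v + v^2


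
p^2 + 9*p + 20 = (p + 4)*(p + 5)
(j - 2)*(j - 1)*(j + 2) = j^3 - j^2 - 4*j + 4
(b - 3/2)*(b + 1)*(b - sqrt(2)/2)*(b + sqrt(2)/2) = b^4 - b^3/2 - 2*b^2 + b/4 + 3/4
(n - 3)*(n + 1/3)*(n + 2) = n^3 - 2*n^2/3 - 19*n/3 - 2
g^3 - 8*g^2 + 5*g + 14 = (g - 7)*(g - 2)*(g + 1)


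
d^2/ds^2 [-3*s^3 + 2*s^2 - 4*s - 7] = 4 - 18*s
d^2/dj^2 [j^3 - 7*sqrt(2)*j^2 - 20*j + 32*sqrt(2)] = 6*j - 14*sqrt(2)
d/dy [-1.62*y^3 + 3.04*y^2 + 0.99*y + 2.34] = -4.86*y^2 + 6.08*y + 0.99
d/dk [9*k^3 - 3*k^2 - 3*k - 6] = 27*k^2 - 6*k - 3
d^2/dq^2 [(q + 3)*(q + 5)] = 2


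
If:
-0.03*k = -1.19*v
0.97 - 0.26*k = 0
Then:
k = 3.73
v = 0.09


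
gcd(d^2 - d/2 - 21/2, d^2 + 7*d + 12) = d + 3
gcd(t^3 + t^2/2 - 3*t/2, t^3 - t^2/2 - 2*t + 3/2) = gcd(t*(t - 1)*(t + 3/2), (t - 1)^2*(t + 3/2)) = t^2 + t/2 - 3/2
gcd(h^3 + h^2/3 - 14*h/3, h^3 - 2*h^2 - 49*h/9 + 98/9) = h^2 + h/3 - 14/3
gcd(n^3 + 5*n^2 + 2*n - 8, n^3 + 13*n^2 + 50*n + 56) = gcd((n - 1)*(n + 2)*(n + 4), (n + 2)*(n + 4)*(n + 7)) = n^2 + 6*n + 8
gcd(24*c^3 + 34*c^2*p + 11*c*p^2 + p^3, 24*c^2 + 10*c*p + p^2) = 24*c^2 + 10*c*p + p^2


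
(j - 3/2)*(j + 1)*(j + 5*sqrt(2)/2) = j^3 - j^2/2 + 5*sqrt(2)*j^2/2 - 5*sqrt(2)*j/4 - 3*j/2 - 15*sqrt(2)/4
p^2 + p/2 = p*(p + 1/2)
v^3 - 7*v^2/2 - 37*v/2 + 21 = (v - 6)*(v - 1)*(v + 7/2)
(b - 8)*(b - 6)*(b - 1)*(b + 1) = b^4 - 14*b^3 + 47*b^2 + 14*b - 48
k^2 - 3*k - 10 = (k - 5)*(k + 2)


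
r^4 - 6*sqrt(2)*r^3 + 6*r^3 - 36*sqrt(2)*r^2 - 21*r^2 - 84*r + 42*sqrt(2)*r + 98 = (r - 1)*(r + 7)*(r - 7*sqrt(2))*(r + sqrt(2))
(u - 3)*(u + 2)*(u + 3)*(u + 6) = u^4 + 8*u^3 + 3*u^2 - 72*u - 108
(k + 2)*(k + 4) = k^2 + 6*k + 8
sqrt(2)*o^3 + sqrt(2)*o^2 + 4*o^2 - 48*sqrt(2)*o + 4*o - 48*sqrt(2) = (o - 4*sqrt(2))*(o + 6*sqrt(2))*(sqrt(2)*o + sqrt(2))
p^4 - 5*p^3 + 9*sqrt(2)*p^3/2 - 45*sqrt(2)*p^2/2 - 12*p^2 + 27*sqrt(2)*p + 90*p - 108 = (p - 3)*(p - 2)*(p - 3*sqrt(2)/2)*(p + 6*sqrt(2))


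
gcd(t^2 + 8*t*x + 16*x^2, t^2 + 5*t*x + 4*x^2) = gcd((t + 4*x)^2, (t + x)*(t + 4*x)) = t + 4*x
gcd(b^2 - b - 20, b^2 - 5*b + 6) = 1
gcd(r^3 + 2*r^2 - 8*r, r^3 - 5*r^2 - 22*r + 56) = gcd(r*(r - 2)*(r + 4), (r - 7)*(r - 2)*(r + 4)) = r^2 + 2*r - 8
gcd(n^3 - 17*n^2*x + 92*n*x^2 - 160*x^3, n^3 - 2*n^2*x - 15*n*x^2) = -n + 5*x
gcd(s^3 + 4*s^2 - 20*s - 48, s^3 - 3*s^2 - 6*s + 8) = s^2 - 2*s - 8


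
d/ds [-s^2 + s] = 1 - 2*s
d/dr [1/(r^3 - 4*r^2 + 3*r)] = (-3*r^2 + 8*r - 3)/(r^2*(r^2 - 4*r + 3)^2)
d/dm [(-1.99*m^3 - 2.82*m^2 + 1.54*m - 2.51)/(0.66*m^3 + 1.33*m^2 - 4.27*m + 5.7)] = (-0.785500000000001*m^4 + 14.9618*m^3 - 19.066*m^2 - 25.4714*m - 1.9397)/(0.4356*m^6 + 1.7556*m^5 - 3.8675*m^4 - 3.8342*m^3 + 33.3949*m^2 - 48.678*m + 32.49)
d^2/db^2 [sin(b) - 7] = -sin(b)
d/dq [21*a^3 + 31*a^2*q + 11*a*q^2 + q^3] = 31*a^2 + 22*a*q + 3*q^2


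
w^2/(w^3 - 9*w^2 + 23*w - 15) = w^2/(w^3 - 9*w^2 + 23*w - 15)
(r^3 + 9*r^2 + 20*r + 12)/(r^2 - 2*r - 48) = (r^2 + 3*r + 2)/(r - 8)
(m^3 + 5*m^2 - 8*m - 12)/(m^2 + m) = m + 4 - 12/m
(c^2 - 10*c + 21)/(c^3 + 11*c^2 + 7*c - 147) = (c - 7)/(c^2 + 14*c + 49)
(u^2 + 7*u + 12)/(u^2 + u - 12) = (u + 3)/(u - 3)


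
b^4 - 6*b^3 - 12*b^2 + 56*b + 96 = (b - 6)*(b - 4)*(b + 2)^2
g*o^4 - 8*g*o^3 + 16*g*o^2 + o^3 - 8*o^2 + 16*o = o*(o - 4)^2*(g*o + 1)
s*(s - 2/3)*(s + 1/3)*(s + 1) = s^4 + 2*s^3/3 - 5*s^2/9 - 2*s/9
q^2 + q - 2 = (q - 1)*(q + 2)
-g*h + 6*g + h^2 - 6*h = (-g + h)*(h - 6)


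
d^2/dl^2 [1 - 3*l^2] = -6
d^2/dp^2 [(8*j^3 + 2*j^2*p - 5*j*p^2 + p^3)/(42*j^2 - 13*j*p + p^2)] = j^2*(-13424*j^3 + 9456*j^2*p - 1968*j*p^2 + 128*p^3)/(74088*j^6 - 68796*j^5*p + 26586*j^4*p^2 - 5473*j^3*p^3 + 633*j^2*p^4 - 39*j*p^5 + p^6)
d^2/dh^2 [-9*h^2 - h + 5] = -18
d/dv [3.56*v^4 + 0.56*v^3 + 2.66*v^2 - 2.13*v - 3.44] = 14.24*v^3 + 1.68*v^2 + 5.32*v - 2.13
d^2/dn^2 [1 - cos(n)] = cos(n)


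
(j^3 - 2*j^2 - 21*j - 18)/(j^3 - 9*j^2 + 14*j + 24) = (j + 3)/(j - 4)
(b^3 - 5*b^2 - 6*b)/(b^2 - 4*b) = (b^2 - 5*b - 6)/(b - 4)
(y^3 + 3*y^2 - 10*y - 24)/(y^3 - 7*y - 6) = (y + 4)/(y + 1)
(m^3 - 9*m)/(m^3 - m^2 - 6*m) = (m + 3)/(m + 2)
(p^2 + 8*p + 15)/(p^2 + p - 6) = (p + 5)/(p - 2)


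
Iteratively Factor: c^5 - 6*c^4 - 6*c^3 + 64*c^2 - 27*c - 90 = (c - 2)*(c^4 - 4*c^3 - 14*c^2 + 36*c + 45) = (c - 5)*(c - 2)*(c^3 + c^2 - 9*c - 9) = (c - 5)*(c - 2)*(c + 3)*(c^2 - 2*c - 3) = (c - 5)*(c - 3)*(c - 2)*(c + 3)*(c + 1)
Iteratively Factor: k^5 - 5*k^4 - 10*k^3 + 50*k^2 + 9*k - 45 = (k - 5)*(k^4 - 10*k^2 + 9) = (k - 5)*(k - 1)*(k^3 + k^2 - 9*k - 9) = (k - 5)*(k - 1)*(k + 3)*(k^2 - 2*k - 3) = (k - 5)*(k - 1)*(k + 1)*(k + 3)*(k - 3)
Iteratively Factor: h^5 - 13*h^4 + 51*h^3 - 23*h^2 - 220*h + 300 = (h - 2)*(h^4 - 11*h^3 + 29*h^2 + 35*h - 150) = (h - 5)*(h - 2)*(h^3 - 6*h^2 - h + 30) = (h - 5)*(h - 2)*(h + 2)*(h^2 - 8*h + 15) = (h - 5)^2*(h - 2)*(h + 2)*(h - 3)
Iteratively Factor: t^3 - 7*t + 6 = (t - 1)*(t^2 + t - 6) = (t - 1)*(t + 3)*(t - 2)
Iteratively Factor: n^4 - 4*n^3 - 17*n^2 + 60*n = (n)*(n^3 - 4*n^2 - 17*n + 60) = n*(n - 3)*(n^2 - n - 20) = n*(n - 5)*(n - 3)*(n + 4)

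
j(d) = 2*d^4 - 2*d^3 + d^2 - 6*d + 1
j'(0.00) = -6.00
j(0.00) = 1.00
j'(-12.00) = -14718.00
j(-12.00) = 45145.00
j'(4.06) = 438.61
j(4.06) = 402.69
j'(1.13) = 0.14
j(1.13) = -4.13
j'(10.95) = 9799.94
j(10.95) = 26182.56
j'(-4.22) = -722.50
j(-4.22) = 828.71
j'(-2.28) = -136.57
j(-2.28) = 97.63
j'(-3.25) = -350.50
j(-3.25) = 322.85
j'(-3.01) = -284.55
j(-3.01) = 246.83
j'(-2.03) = -101.71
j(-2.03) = 68.00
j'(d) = 8*d^3 - 6*d^2 + 2*d - 6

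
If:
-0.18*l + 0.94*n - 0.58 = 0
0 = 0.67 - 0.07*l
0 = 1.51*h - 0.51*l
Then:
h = 3.23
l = 9.57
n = 2.45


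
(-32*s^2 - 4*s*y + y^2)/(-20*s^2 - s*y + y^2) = (-8*s + y)/(-5*s + y)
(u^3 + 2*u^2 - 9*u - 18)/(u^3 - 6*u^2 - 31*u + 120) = (u^2 + 5*u + 6)/(u^2 - 3*u - 40)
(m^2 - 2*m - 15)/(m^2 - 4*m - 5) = (m + 3)/(m + 1)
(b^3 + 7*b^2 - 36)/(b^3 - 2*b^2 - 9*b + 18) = (b + 6)/(b - 3)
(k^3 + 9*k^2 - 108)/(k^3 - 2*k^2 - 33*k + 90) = (k + 6)/(k - 5)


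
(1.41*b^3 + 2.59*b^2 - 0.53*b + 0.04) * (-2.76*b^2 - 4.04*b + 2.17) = -3.8916*b^5 - 12.8448*b^4 - 5.9411*b^3 + 7.6511*b^2 - 1.3117*b + 0.0868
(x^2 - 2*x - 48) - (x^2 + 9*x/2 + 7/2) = -13*x/2 - 103/2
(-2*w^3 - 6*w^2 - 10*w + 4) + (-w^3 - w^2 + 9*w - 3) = -3*w^3 - 7*w^2 - w + 1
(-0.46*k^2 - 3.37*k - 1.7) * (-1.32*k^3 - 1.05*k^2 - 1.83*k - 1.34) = 0.6072*k^5 + 4.9314*k^4 + 6.6243*k^3 + 8.5685*k^2 + 7.6268*k + 2.278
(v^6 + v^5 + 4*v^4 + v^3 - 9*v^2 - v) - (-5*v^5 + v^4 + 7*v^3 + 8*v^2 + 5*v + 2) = v^6 + 6*v^5 + 3*v^4 - 6*v^3 - 17*v^2 - 6*v - 2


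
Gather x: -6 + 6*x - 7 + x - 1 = 7*x - 14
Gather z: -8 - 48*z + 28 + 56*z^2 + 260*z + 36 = 56*z^2 + 212*z + 56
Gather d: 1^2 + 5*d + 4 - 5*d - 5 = 0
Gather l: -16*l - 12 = -16*l - 12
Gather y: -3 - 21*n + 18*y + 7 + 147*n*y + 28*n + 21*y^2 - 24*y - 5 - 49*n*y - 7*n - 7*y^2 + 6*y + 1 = 98*n*y + 14*y^2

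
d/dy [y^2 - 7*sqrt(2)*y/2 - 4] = 2*y - 7*sqrt(2)/2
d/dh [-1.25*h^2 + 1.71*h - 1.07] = 1.71 - 2.5*h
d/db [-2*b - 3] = -2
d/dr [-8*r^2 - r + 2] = -16*r - 1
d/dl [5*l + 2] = 5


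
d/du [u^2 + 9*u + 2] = 2*u + 9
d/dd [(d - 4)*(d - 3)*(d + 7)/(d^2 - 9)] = (d^2 + 6*d + 37)/(d^2 + 6*d + 9)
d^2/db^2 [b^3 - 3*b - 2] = 6*b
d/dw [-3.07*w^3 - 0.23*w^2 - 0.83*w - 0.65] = -9.21*w^2 - 0.46*w - 0.83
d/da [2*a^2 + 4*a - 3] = 4*a + 4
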